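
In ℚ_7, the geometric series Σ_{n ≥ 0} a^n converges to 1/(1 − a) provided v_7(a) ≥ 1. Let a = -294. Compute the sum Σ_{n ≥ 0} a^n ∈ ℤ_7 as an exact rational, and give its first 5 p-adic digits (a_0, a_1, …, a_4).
Σ a^n = 1/(1 − a) = 1/295;  first 5 digits = (1, 0, 1, 6, 0)

v_7(a) = 2 ≥ 1, so the series converges in ℤ_7 to 1/(1 − a) = 1/(1 − (-294)) = 1/295. Expand this rational in ℤ_7: compute digits iteratively via d_i = x_i mod 7, x_{i+1} = (x_i − d_i)/7. The first 5 digits are (1, 0, 1, 6, 0).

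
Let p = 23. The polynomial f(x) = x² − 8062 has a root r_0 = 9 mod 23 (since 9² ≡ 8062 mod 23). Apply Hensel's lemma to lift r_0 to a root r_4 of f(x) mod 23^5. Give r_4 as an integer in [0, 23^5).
r_4 = 1966716 (mod 6436343)

Hensel's recurrence: r_{i+1} = r_i − f(r_i)·(f′(r_i))^{-1} mod 23^{i+2}, with f′(x) = 2x. Iterate:
  r_0 = 9 (mod 23)
  r_1 = 423 (mod 529)
  r_2 = 7829 (mod 12167)
  r_3 = 7829 (mod 279841)
  r_4 = 1966716 (mod 6436343)
Final: r_4 = 1966716, and one checks f(r_4) ≡ 0 mod 23^5.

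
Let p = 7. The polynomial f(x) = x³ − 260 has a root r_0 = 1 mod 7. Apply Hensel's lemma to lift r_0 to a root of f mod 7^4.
r_3 = 1933 (mod 2401)

Hensel: r_{i+1} = r_i − f(r_i)/f′(r_i) mod 7^{i+2}, where f′(x) = 3x². Iterate:
  r_0 = 1 (mod 7)
  r_1 = 22 (mod 49)
  r_2 = 218 (mod 343)
  r_3 = 1933 (mod 2401)
Final: r = 1933 with f(r) ≡ 0 mod 7^4.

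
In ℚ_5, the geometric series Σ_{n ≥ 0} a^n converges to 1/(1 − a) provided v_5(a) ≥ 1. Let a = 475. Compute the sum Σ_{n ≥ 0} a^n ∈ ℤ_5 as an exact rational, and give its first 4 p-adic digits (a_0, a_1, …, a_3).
Σ a^n = 1/(1 − a) = -1/474;  first 4 digits = (1, 0, 4, 3)

v_5(a) = 2 ≥ 1, so the series converges in ℤ_5 to 1/(1 − a) = 1/(1 − 475) = -1/474. Expand this rational in ℤ_5: compute digits iteratively via d_i = x_i mod 5, x_{i+1} = (x_i − d_i)/5. The first 4 digits are (1, 0, 4, 3).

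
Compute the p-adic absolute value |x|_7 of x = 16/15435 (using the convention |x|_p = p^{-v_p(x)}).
|16/15435|_7 = 343

Step 1 — compute v_7(x) by factoring powers of 7 out of the numerator and denominator: v_7(16/15435) = -3. Step 2 — apply |x|_p = p^{-v_p(x)} = 7^{3} = 343.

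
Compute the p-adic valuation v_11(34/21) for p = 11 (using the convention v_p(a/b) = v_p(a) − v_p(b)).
v_11(34/21) = 0

Factor powers of 11 from the numerator and denominator of the reduced fraction: 34 = 11^0 · 34 and 21 = 11^0 · 21. Apply v_p(a/b) = v_p(a) − v_p(b): v_11(34/21) = 0 − 0 = 0.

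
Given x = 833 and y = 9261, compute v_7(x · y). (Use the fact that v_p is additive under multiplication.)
v_7(7714413) = 5

v_p(x) = 2 (factor: 833 = 7^2 · 17); v_p(y) = 3 (factor: 9261 = 7^3 · 27). Additivity: v_p(xy) = v_p(x) + v_p(y) = 2 + 3 = 5. (Direct check: xy = 7714413 = 7^5 · (459).)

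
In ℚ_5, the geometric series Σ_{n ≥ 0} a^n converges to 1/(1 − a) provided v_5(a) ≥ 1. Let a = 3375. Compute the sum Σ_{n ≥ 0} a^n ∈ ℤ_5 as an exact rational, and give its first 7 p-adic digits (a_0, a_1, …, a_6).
Σ a^n = 1/(1 − a) = -1/3374;  first 7 digits = (1, 0, 0, 2, 0, 1, 4)

v_5(a) = 3 ≥ 1, so the series converges in ℤ_5 to 1/(1 − a) = 1/(1 − 3375) = -1/3374. Expand this rational in ℤ_5: compute digits iteratively via d_i = x_i mod 5, x_{i+1} = (x_i − d_i)/5. The first 7 digits are (1, 0, 0, 2, 0, 1, 4).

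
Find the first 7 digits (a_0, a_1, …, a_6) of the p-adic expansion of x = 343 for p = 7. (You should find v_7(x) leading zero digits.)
(a_0, …, a_6) = (0, 0, 0, 1, 0, 0, 0)

v_7(343) = 3, so a_0 = ... = a_2 = 0. Factor out: x = 7^3 · u with u = 1 a unit in ℤ_7. Expand u iteratively via a_{v+i} = u_i mod 7, u_{i+1} = (u_i − a_{v+i})/7:
  u_0 = 1;  a_3 = 1;  u_1 = (u_0 − 1)/7 = 0
  u_1 = 0;  a_4 = 0;  u_2 = (u_1 − 0)/7 = 0
  u_2 = 0;  a_5 = 0;  u_3 = (u_2 − 0)/7 = 0
  u_3 = 0;  a_6 = 0;  u_4 = (u_3 − 0)/7 = 0
Digits: (0, 0, 0, 1, 0, 0, 0).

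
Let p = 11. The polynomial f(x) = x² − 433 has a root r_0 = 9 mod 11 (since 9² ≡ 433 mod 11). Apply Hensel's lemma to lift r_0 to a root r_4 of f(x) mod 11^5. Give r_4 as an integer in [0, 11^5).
r_4 = 47958 (mod 161051)

Hensel's recurrence: r_{i+1} = r_i − f(r_i)·(f′(r_i))^{-1} mod 11^{i+2}, with f′(x) = 2x. Iterate:
  r_0 = 9 (mod 11)
  r_1 = 42 (mod 121)
  r_2 = 42 (mod 1331)
  r_3 = 4035 (mod 14641)
  r_4 = 47958 (mod 161051)
Final: r_4 = 47958, and one checks f(r_4) ≡ 0 mod 11^5.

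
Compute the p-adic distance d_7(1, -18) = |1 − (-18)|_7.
d_7(1, -18) = 1

Step 1 — x − y = 1 − (-18) = 19. Step 2 — v_7(19) = 0 (factor: 19 = (7^0 · 19); the sign does not affect v_p). Step 3 — |x − y|_7 = 7^{0} = 1.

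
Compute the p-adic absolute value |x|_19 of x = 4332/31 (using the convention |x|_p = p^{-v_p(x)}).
|4332/31|_19 = 1/361

Step 1 — compute v_19(x) by factoring powers of 19 out of the numerator and denominator: v_19(4332/31) = 2. Step 2 — apply |x|_p = p^{-v_p(x)} = 19^{-2} = 1/361.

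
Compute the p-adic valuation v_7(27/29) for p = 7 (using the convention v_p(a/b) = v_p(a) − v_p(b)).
v_7(27/29) = 0

Factor powers of 7 from the numerator and denominator of the reduced fraction: 27 = 7^0 · 27 and 29 = 7^0 · 29. Apply v_p(a/b) = v_p(a) − v_p(b): v_7(27/29) = 0 − 0 = 0.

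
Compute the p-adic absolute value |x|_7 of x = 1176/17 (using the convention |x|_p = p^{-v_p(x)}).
|1176/17|_7 = 1/49

Step 1 — compute v_7(x) by factoring powers of 7 out of the numerator and denominator: v_7(1176/17) = 2. Step 2 — apply |x|_p = p^{-v_p(x)} = 7^{-2} = 1/49.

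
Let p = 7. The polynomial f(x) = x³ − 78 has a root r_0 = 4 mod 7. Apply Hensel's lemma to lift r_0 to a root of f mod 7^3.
r_2 = 284 (mod 343)

Hensel: r_{i+1} = r_i − f(r_i)/f′(r_i) mod 7^{i+2}, where f′(x) = 3x². Iterate:
  r_0 = 4 (mod 7)
  r_1 = 39 (mod 49)
  r_2 = 284 (mod 343)
Final: r = 284 with f(r) ≡ 0 mod 7^3.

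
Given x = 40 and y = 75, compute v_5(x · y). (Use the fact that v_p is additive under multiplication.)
v_5(3000) = 3

v_p(x) = 1 (factor: 40 = 5^1 · 8); v_p(y) = 2 (factor: 75 = 5^2 · 3). Additivity: v_p(xy) = v_p(x) + v_p(y) = 1 + 2 = 3. (Direct check: xy = 3000 = 5^3 · (24).)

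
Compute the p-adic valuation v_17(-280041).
v_17(-280041) = 3

v_17(n) is the largest exponent k such that 17^k divides n. Factor out: -280041 = -17^3 · 57. (Sign doesn't affect v_p.) So v_17(-280041) = 3.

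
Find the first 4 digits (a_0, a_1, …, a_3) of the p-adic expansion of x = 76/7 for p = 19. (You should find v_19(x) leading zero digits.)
(a_0, …, a_3) = (0, 6, 16, 10)

v_19(76/7) = 1, so a_0 = ... = a_0 = 0. Factor out: x = 19^1 · u with u = 4/7 a unit in ℤ_19. Expand u iteratively via a_{v+i} = u_i mod 19, u_{i+1} = (u_i − a_{v+i})/19:
  u_0 = 4/7;  a_1 = 6;  u_1 = (u_0 − 6)/19 = -2/7
  u_1 = -2/7;  a_2 = 16;  u_2 = (u_1 − 16)/19 = -6/7
  u_2 = -6/7;  a_3 = 10;  u_3 = (u_2 − 10)/19 = -4/7
Digits: (0, 6, 16, 10).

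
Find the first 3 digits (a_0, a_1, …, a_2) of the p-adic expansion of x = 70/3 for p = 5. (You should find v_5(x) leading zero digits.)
(a_0, …, a_2) = (0, 3, 2)

v_5(70/3) = 1, so a_0 = ... = a_0 = 0. Factor out: x = 5^1 · u with u = 14/3 a unit in ℤ_5. Expand u iteratively via a_{v+i} = u_i mod 5, u_{i+1} = (u_i − a_{v+i})/5:
  u_0 = 14/3;  a_1 = 3;  u_1 = (u_0 − 3)/5 = 1/3
  u_1 = 1/3;  a_2 = 2;  u_2 = (u_1 − 2)/5 = -1/3
Digits: (0, 3, 2).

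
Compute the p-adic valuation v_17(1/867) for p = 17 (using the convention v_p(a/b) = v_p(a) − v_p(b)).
v_17(1/867) = -2

Factor powers of 17 from the numerator and denominator of the reduced fraction: 1 = 17^0 · 1 and 867 = 17^2 · 3. Apply v_p(a/b) = v_p(a) − v_p(b): v_17(1/867) = 0 − 2 = -2.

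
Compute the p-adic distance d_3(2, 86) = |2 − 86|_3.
d_3(2, 86) = 1/3

Step 1 — x − y = 2 − 86 = -84. Step 2 — v_3(-84) = 1 (factor: -84 = −(3^1 · 28); the sign does not affect v_p). Step 3 — |x − y|_3 = 3^{-1} = 1/3.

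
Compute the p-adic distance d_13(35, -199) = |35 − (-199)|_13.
d_13(35, -199) = 1/13

Step 1 — x − y = 35 − (-199) = 234. Step 2 — v_13(234) = 1 (factor: 234 = (13^1 · 18); the sign does not affect v_p). Step 3 — |x − y|_13 = 13^{-1} = 1/13.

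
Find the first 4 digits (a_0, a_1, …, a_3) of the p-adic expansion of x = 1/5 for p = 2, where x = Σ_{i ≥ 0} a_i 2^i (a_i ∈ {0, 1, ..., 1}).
(a_0, …, a_3) = (1, 0, 1, 1)

v_2(1/5) = 0 (numerator and denominator both coprime to 2), so x ∈ ℤ_2^×. Compute digits iteratively via a_i = x_i mod 2, x_{i+1} = (x_i − a_i)/2, with x_0 = x:
  x_0 = 1/5;  a_0 = 1;  x_1 = (x_0 − 1)/2 = -2/5
  x_1 = -2/5;  a_1 = 0;  x_2 = (x_1 − 0)/2 = -1/5
  x_2 = -1/5;  a_2 = 1;  x_3 = (x_2 − 1)/2 = -3/5
  x_3 = -3/5;  a_3 = 1;  x_4 = (x_3 − 1)/2 = -4/5
Digits: (1, 0, 1, 1).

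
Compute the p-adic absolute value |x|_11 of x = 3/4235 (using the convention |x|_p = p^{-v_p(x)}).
|3/4235|_11 = 121

Step 1 — compute v_11(x) by factoring powers of 11 out of the numerator and denominator: v_11(3/4235) = -2. Step 2 — apply |x|_p = p^{-v_p(x)} = 11^{2} = 121.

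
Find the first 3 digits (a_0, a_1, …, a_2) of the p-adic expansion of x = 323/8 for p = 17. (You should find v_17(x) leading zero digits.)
(a_0, …, a_2) = (0, 13, 10)

v_17(323/8) = 1, so a_0 = ... = a_0 = 0. Factor out: x = 17^1 · u with u = 19/8 a unit in ℤ_17. Expand u iteratively via a_{v+i} = u_i mod 17, u_{i+1} = (u_i − a_{v+i})/17:
  u_0 = 19/8;  a_1 = 13;  u_1 = (u_0 − 13)/17 = -5/8
  u_1 = -5/8;  a_2 = 10;  u_2 = (u_1 − 10)/17 = -5/8
Digits: (0, 13, 10).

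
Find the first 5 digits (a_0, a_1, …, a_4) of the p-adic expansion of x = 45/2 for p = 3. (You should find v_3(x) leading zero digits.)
(a_0, …, a_4) = (0, 0, 1, 2, 1)

v_3(45/2) = 2, so a_0 = ... = a_1 = 0. Factor out: x = 3^2 · u with u = 5/2 a unit in ℤ_3. Expand u iteratively via a_{v+i} = u_i mod 3, u_{i+1} = (u_i − a_{v+i})/3:
  u_0 = 5/2;  a_2 = 1;  u_1 = (u_0 − 1)/3 = 1/2
  u_1 = 1/2;  a_3 = 2;  u_2 = (u_1 − 2)/3 = -1/2
  u_2 = -1/2;  a_4 = 1;  u_3 = (u_2 − 1)/3 = -1/2
Digits: (0, 0, 1, 2, 1).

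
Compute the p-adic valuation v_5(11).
v_5(11) = 0

v_5(n) is the largest exponent k such that 5^k divides n. Factor out: 11 = 5^0 · 11. (Sign doesn't affect v_p.) So v_5(11) = 0.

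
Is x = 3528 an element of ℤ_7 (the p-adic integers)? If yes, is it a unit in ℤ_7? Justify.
x ∈ ℤ_7 but not a unit; v_7(x) = 2 > 0

ℤ_7 = {x ∈ ℚ_7 : v_7(x) ≥ 0} and ℤ_7^× = {x ∈ ℤ_7 : v_7(x) = 0}. Here v_7(3528) = v_7(num) − v_7(den) = 2; compare against these criteria.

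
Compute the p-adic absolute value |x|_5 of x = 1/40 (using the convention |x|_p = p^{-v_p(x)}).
|1/40|_5 = 5

Step 1 — compute v_5(x) by factoring powers of 5 out of the numerator and denominator: v_5(1/40) = -1. Step 2 — apply |x|_p = p^{-v_p(x)} = 5^{1} = 5.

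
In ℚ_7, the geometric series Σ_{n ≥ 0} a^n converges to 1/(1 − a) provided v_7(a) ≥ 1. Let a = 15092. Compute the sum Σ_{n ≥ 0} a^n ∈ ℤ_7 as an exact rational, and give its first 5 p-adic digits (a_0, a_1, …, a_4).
Σ a^n = 1/(1 − a) = -1/15091;  first 5 digits = (1, 0, 0, 2, 6)

v_7(a) = 3 ≥ 1, so the series converges in ℤ_7 to 1/(1 − a) = 1/(1 − 15092) = -1/15091. Expand this rational in ℤ_7: compute digits iteratively via d_i = x_i mod 7, x_{i+1} = (x_i − d_i)/7. The first 5 digits are (1, 0, 0, 2, 6).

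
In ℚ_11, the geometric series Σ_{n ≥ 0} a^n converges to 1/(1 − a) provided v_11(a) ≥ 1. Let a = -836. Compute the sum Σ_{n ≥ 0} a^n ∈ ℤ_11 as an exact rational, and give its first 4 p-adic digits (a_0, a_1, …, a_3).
Σ a^n = 1/(1 − a) = 1/837;  first 4 digits = (1, 1, 5, 8)

v_11(a) = 1 ≥ 1, so the series converges in ℤ_11 to 1/(1 − a) = 1/(1 − (-836)) = 1/837. Expand this rational in ℤ_11: compute digits iteratively via d_i = x_i mod 11, x_{i+1} = (x_i − d_i)/11. The first 4 digits are (1, 1, 5, 8).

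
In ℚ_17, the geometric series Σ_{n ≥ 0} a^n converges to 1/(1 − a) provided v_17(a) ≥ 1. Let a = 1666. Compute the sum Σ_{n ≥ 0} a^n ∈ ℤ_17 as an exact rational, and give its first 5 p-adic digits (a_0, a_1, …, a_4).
Σ a^n = 1/(1 − a) = -1/1665;  first 5 digits = (1, 13, 4, 8, 12)

v_17(a) = 1 ≥ 1, so the series converges in ℤ_17 to 1/(1 − a) = 1/(1 − 1666) = -1/1665. Expand this rational in ℤ_17: compute digits iteratively via d_i = x_i mod 17, x_{i+1} = (x_i − d_i)/17. The first 5 digits are (1, 13, 4, 8, 12).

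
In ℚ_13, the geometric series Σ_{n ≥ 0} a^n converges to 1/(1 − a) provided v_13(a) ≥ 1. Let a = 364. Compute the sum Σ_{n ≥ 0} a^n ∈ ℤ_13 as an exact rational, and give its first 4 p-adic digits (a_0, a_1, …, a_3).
Σ a^n = 1/(1 − a) = -1/363;  first 4 digits = (1, 2, 6, 3)

v_13(a) = 1 ≥ 1, so the series converges in ℤ_13 to 1/(1 − a) = 1/(1 − 364) = -1/363. Expand this rational in ℤ_13: compute digits iteratively via d_i = x_i mod 13, x_{i+1} = (x_i − d_i)/13. The first 4 digits are (1, 2, 6, 3).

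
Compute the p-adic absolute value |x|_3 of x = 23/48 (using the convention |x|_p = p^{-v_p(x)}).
|23/48|_3 = 3

Step 1 — compute v_3(x) by factoring powers of 3 out of the numerator and denominator: v_3(23/48) = -1. Step 2 — apply |x|_p = p^{-v_p(x)} = 3^{1} = 3.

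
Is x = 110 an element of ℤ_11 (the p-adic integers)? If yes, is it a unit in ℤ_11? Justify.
x ∈ ℤ_11 but not a unit; v_11(x) = 1 > 0

ℤ_11 = {x ∈ ℚ_11 : v_11(x) ≥ 0} and ℤ_11^× = {x ∈ ℤ_11 : v_11(x) = 0}. Here v_11(110) = v_11(num) − v_11(den) = 1; compare against these criteria.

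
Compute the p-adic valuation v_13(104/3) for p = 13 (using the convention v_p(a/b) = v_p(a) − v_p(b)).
v_13(104/3) = 1

Factor powers of 13 from the numerator and denominator of the reduced fraction: 104 = 13^1 · 8 and 3 = 13^0 · 3. Apply v_p(a/b) = v_p(a) − v_p(b): v_13(104/3) = 1 − 0 = 1.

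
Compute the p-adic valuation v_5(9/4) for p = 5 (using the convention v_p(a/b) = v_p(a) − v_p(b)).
v_5(9/4) = 0

Factor powers of 5 from the numerator and denominator of the reduced fraction: 9 = 5^0 · 9 and 4 = 5^0 · 4. Apply v_p(a/b) = v_p(a) − v_p(b): v_5(9/4) = 0 − 0 = 0.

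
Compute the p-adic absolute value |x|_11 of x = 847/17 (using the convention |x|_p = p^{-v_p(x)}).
|847/17|_11 = 1/121

Step 1 — compute v_11(x) by factoring powers of 11 out of the numerator and denominator: v_11(847/17) = 2. Step 2 — apply |x|_p = p^{-v_p(x)} = 11^{-2} = 1/121.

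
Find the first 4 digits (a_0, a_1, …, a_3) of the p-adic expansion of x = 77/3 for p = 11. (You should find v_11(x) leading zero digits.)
(a_0, …, a_3) = (0, 6, 7, 3)

v_11(77/3) = 1, so a_0 = ... = a_0 = 0. Factor out: x = 11^1 · u with u = 7/3 a unit in ℤ_11. Expand u iteratively via a_{v+i} = u_i mod 11, u_{i+1} = (u_i − a_{v+i})/11:
  u_0 = 7/3;  a_1 = 6;  u_1 = (u_0 − 6)/11 = -1/3
  u_1 = -1/3;  a_2 = 7;  u_2 = (u_1 − 7)/11 = -2/3
  u_2 = -2/3;  a_3 = 3;  u_3 = (u_2 − 3)/11 = -1/3
Digits: (0, 6, 7, 3).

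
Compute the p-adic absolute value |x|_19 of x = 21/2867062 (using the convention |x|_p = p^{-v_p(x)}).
|21/2867062|_19 = 130321

Step 1 — compute v_19(x) by factoring powers of 19 out of the numerator and denominator: v_19(21/2867062) = -4. Step 2 — apply |x|_p = p^{-v_p(x)} = 19^{4} = 130321.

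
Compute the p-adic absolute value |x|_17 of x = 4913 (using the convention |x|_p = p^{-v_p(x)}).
|4913|_17 = 1/4913

Step 1 — compute v_17(x) by factoring powers of 17 out of the numerator and denominator: v_17(4913) = 3. Step 2 — apply |x|_p = p^{-v_p(x)} = 17^{-3} = 1/4913.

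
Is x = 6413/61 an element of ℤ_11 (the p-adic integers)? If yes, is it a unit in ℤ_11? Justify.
x ∈ ℤ_11 but not a unit; v_11(x) = 2 > 0

ℤ_11 = {x ∈ ℚ_11 : v_11(x) ≥ 0} and ℤ_11^× = {x ∈ ℤ_11 : v_11(x) = 0}. Here v_11(6413/61) = v_11(num) − v_11(den) = 2; compare against these criteria.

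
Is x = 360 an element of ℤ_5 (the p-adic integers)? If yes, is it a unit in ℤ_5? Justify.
x ∈ ℤ_5 but not a unit; v_5(x) = 1 > 0

ℤ_5 = {x ∈ ℚ_5 : v_5(x) ≥ 0} and ℤ_5^× = {x ∈ ℤ_5 : v_5(x) = 0}. Here v_5(360) = v_5(num) − v_5(den) = 1; compare against these criteria.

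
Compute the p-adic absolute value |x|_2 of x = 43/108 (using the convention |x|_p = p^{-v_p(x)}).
|43/108|_2 = 4

Step 1 — compute v_2(x) by factoring powers of 2 out of the numerator and denominator: v_2(43/108) = -2. Step 2 — apply |x|_p = p^{-v_p(x)} = 2^{2} = 4.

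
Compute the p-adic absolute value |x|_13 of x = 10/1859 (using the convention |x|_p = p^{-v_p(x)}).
|10/1859|_13 = 169

Step 1 — compute v_13(x) by factoring powers of 13 out of the numerator and denominator: v_13(10/1859) = -2. Step 2 — apply |x|_p = p^{-v_p(x)} = 13^{2} = 169.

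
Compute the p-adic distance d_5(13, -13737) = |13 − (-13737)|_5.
d_5(13, -13737) = 1/625

Step 1 — x − y = 13 − (-13737) = 13750. Step 2 — v_5(13750) = 4 (factor: 13750 = (5^4 · 22); the sign does not affect v_p). Step 3 — |x − y|_5 = 5^{-4} = 1/625.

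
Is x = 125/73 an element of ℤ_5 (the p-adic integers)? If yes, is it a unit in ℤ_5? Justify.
x ∈ ℤ_5 but not a unit; v_5(x) = 3 > 0

ℤ_5 = {x ∈ ℚ_5 : v_5(x) ≥ 0} and ℤ_5^× = {x ∈ ℤ_5 : v_5(x) = 0}. Here v_5(125/73) = v_5(num) − v_5(den) = 3; compare against these criteria.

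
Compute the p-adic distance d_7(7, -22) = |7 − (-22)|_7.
d_7(7, -22) = 1

Step 1 — x − y = 7 − (-22) = 29. Step 2 — v_7(29) = 0 (factor: 29 = (7^0 · 29); the sign does not affect v_p). Step 3 — |x − y|_7 = 7^{0} = 1.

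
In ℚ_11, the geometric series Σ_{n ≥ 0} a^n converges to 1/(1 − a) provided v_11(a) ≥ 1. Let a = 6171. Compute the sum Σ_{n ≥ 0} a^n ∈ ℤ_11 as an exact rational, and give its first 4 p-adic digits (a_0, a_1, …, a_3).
Σ a^n = 1/(1 − a) = -1/6170;  first 4 digits = (1, 0, 7, 4)

v_11(a) = 2 ≥ 1, so the series converges in ℤ_11 to 1/(1 − a) = 1/(1 − 6171) = -1/6170. Expand this rational in ℤ_11: compute digits iteratively via d_i = x_i mod 11, x_{i+1} = (x_i − d_i)/11. The first 4 digits are (1, 0, 7, 4).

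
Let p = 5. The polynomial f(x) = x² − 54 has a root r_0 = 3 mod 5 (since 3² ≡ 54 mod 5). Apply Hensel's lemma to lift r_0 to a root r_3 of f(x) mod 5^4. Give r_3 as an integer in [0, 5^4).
r_3 = 298 (mod 625)

Hensel's recurrence: r_{i+1} = r_i − f(r_i)·(f′(r_i))^{-1} mod 5^{i+2}, with f′(x) = 2x. Iterate:
  r_0 = 3 (mod 5)
  r_1 = 23 (mod 25)
  r_2 = 48 (mod 125)
  r_3 = 298 (mod 625)
Final: r_3 = 298, and one checks f(r_3) ≡ 0 mod 5^4.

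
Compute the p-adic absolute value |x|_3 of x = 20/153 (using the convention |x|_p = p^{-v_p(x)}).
|20/153|_3 = 9

Step 1 — compute v_3(x) by factoring powers of 3 out of the numerator and denominator: v_3(20/153) = -2. Step 2 — apply |x|_p = p^{-v_p(x)} = 3^{2} = 9.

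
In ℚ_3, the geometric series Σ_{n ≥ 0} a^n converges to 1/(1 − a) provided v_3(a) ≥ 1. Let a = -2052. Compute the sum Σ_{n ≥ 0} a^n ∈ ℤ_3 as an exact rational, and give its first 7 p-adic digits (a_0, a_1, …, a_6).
Σ a^n = 1/(1 − a) = 1/2053;  first 7 digits = (1, 0, 0, 2, 1, 0, 1)

v_3(a) = 3 ≥ 1, so the series converges in ℤ_3 to 1/(1 − a) = 1/(1 − (-2052)) = 1/2053. Expand this rational in ℤ_3: compute digits iteratively via d_i = x_i mod 3, x_{i+1} = (x_i − d_i)/3. The first 7 digits are (1, 0, 0, 2, 1, 0, 1).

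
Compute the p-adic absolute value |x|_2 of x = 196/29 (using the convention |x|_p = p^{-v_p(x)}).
|196/29|_2 = 1/4

Step 1 — compute v_2(x) by factoring powers of 2 out of the numerator and denominator: v_2(196/29) = 2. Step 2 — apply |x|_p = p^{-v_p(x)} = 2^{-2} = 1/4.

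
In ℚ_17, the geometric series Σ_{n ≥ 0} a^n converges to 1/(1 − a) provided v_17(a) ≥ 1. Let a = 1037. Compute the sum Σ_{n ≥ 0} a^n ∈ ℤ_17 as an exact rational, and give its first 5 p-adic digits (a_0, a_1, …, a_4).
Σ a^n = 1/(1 − a) = -1/1036;  first 5 digits = (1, 10, 1, 12, 6)

v_17(a) = 1 ≥ 1, so the series converges in ℤ_17 to 1/(1 − a) = 1/(1 − 1037) = -1/1036. Expand this rational in ℤ_17: compute digits iteratively via d_i = x_i mod 17, x_{i+1} = (x_i − d_i)/17. The first 5 digits are (1, 10, 1, 12, 6).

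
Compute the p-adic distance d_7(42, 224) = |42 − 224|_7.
d_7(42, 224) = 1/7

Step 1 — x − y = 42 − 224 = -182. Step 2 — v_7(-182) = 1 (factor: -182 = −(7^1 · 26); the sign does not affect v_p). Step 3 — |x − y|_7 = 7^{-1} = 1/7.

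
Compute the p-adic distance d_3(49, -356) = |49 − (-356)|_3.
d_3(49, -356) = 1/81

Step 1 — x − y = 49 − (-356) = 405. Step 2 — v_3(405) = 4 (factor: 405 = (3^4 · 5); the sign does not affect v_p). Step 3 — |x − y|_3 = 3^{-4} = 1/81.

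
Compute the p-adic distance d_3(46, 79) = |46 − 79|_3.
d_3(46, 79) = 1/3

Step 1 — x − y = 46 − 79 = -33. Step 2 — v_3(-33) = 1 (factor: -33 = −(3^1 · 11); the sign does not affect v_p). Step 3 — |x − y|_3 = 3^{-1} = 1/3.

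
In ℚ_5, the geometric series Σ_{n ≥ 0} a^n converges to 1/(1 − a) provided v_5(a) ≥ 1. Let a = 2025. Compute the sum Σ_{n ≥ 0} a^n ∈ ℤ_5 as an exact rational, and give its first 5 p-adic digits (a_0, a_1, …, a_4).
Σ a^n = 1/(1 − a) = -1/2024;  first 5 digits = (1, 0, 1, 1, 4)

v_5(a) = 2 ≥ 1, so the series converges in ℤ_5 to 1/(1 − a) = 1/(1 − 2025) = -1/2024. Expand this rational in ℤ_5: compute digits iteratively via d_i = x_i mod 5, x_{i+1} = (x_i − d_i)/5. The first 5 digits are (1, 0, 1, 1, 4).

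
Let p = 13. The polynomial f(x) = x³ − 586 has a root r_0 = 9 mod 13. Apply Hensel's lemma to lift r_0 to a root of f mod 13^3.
r_2 = 1439 (mod 2197)

Hensel: r_{i+1} = r_i − f(r_i)/f′(r_i) mod 13^{i+2}, where f′(x) = 3x². Iterate:
  r_0 = 9 (mod 13)
  r_1 = 87 (mod 169)
  r_2 = 1439 (mod 2197)
Final: r = 1439 with f(r) ≡ 0 mod 13^3.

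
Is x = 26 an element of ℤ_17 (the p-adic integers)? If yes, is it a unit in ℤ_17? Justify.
x ∈ ℤ_17^× (unit); v_17(x) = 0

ℤ_17 = {x ∈ ℚ_17 : v_17(x) ≥ 0} and ℤ_17^× = {x ∈ ℤ_17 : v_17(x) = 0}. Here v_17(26) = v_17(num) − v_17(den) = 0; compare against these criteria.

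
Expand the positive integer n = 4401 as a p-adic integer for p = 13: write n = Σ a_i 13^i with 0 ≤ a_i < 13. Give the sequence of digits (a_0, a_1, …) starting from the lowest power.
(a_0, a_1, …) = (7, 0, 0, 2)

Repeated division by 13 gives the digits low-to-high: 4401 = 7 + 2·13^3. Digit sequence: (7, 0, 0, 2).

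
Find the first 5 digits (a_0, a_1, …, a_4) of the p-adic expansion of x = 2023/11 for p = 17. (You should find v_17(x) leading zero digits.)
(a_0, …, a_4) = (0, 0, 13, 7, 15)

v_17(2023/11) = 2, so a_0 = ... = a_1 = 0. Factor out: x = 17^2 · u with u = 7/11 a unit in ℤ_17. Expand u iteratively via a_{v+i} = u_i mod 17, u_{i+1} = (u_i − a_{v+i})/17:
  u_0 = 7/11;  a_2 = 13;  u_1 = (u_0 − 13)/17 = -8/11
  u_1 = -8/11;  a_3 = 7;  u_2 = (u_1 − 7)/17 = -5/11
  u_2 = -5/11;  a_4 = 15;  u_3 = (u_2 − 15)/17 = -10/11
Digits: (0, 0, 13, 7, 15).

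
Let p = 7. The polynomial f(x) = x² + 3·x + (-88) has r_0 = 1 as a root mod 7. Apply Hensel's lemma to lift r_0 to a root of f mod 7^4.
r_3 = 8 (mod 2401)

Hensel: r_{i+1} = r_i − f(r_i)·(f′(r_i))^{-1} mod 7^{i+2}, f′(x) = 2x + 3. Iterate:
  r_0 = 1 (mod 7)
  r_1 = 8 (mod 49)
  r_2 = 8 (mod 343)
  r_3 = 8 (mod 2401)
Final: r = 8 satisfies f(r) ≡ 0 mod 7^4.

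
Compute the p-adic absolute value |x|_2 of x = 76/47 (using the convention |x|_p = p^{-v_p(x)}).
|76/47|_2 = 1/4

Step 1 — compute v_2(x) by factoring powers of 2 out of the numerator and denominator: v_2(76/47) = 2. Step 2 — apply |x|_p = p^{-v_p(x)} = 2^{-2} = 1/4.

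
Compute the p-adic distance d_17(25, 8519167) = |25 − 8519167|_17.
d_17(25, 8519167) = 1/1419857

Step 1 — x − y = 25 − 8519167 = -8519142. Step 2 — v_17(-8519142) = 5 (factor: -8519142 = −(17^5 · 6); the sign does not affect v_p). Step 3 — |x − y|_17 = 17^{-5} = 1/1419857.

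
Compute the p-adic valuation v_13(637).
v_13(637) = 1

v_13(n) is the largest exponent k such that 13^k divides n. Factor out: 637 = 13^1 · 49. (Sign doesn't affect v_p.) So v_13(637) = 1.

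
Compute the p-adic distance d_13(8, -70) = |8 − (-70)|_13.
d_13(8, -70) = 1/13

Step 1 — x − y = 8 − (-70) = 78. Step 2 — v_13(78) = 1 (factor: 78 = (13^1 · 6); the sign does not affect v_p). Step 3 — |x − y|_13 = 13^{-1} = 1/13.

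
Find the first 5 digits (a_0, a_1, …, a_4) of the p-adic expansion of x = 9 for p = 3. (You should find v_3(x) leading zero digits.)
(a_0, …, a_4) = (0, 0, 1, 0, 0)

v_3(9) = 2, so a_0 = ... = a_1 = 0. Factor out: x = 3^2 · u with u = 1 a unit in ℤ_3. Expand u iteratively via a_{v+i} = u_i mod 3, u_{i+1} = (u_i − a_{v+i})/3:
  u_0 = 1;  a_2 = 1;  u_1 = (u_0 − 1)/3 = 0
  u_1 = 0;  a_3 = 0;  u_2 = (u_1 − 0)/3 = 0
  u_2 = 0;  a_4 = 0;  u_3 = (u_2 − 0)/3 = 0
Digits: (0, 0, 1, 0, 0).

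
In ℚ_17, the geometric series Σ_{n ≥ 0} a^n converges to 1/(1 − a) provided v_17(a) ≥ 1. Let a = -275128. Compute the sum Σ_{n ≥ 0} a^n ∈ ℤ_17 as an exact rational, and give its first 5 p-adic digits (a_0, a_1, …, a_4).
Σ a^n = 1/(1 − a) = 1/275129;  first 5 digits = (1, 0, 0, 12, 13)

v_17(a) = 3 ≥ 1, so the series converges in ℤ_17 to 1/(1 − a) = 1/(1 − (-275128)) = 1/275129. Expand this rational in ℤ_17: compute digits iteratively via d_i = x_i mod 17, x_{i+1} = (x_i − d_i)/17. The first 5 digits are (1, 0, 0, 12, 13).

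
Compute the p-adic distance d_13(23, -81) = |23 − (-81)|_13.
d_13(23, -81) = 1/13

Step 1 — x − y = 23 − (-81) = 104. Step 2 — v_13(104) = 1 (factor: 104 = (13^1 · 8); the sign does not affect v_p). Step 3 — |x − y|_13 = 13^{-1} = 1/13.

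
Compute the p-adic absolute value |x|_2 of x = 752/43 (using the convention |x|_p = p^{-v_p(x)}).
|752/43|_2 = 1/16

Step 1 — compute v_2(x) by factoring powers of 2 out of the numerator and denominator: v_2(752/43) = 4. Step 2 — apply |x|_p = p^{-v_p(x)} = 2^{-4} = 1/16.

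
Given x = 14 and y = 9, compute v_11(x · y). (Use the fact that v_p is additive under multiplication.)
v_11(126) = 0

v_p(x) = 0 (factor: 14 = 11^0 · 14); v_p(y) = 0 (factor: 9 = 11^0 · 9). Additivity: v_p(xy) = v_p(x) + v_p(y) = 0 + 0 = 0. (Direct check: xy = 126 = 11^0 · (126).)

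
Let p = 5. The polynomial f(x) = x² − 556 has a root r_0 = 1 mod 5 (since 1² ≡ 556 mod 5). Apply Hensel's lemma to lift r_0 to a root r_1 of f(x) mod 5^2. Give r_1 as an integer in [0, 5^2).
r_1 = 16 (mod 25)

Hensel's recurrence: r_{i+1} = r_i − f(r_i)·(f′(r_i))^{-1} mod 5^{i+2}, with f′(x) = 2x. Iterate:
  r_0 = 1 (mod 5)
  r_1 = 16 (mod 25)
Final: r_1 = 16, and one checks f(r_1) ≡ 0 mod 5^2.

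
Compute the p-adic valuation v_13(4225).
v_13(4225) = 2

v_13(n) is the largest exponent k such that 13^k divides n. Factor out: 4225 = 13^2 · 25. (Sign doesn't affect v_p.) So v_13(4225) = 2.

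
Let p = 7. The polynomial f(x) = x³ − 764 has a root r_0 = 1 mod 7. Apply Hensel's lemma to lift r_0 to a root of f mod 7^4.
r_3 = 92 (mod 2401)

Hensel: r_{i+1} = r_i − f(r_i)/f′(r_i) mod 7^{i+2}, where f′(x) = 3x². Iterate:
  r_0 = 1 (mod 7)
  r_1 = 43 (mod 49)
  r_2 = 92 (mod 343)
  r_3 = 92 (mod 2401)
Final: r = 92 with f(r) ≡ 0 mod 7^4.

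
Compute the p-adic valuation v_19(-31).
v_19(-31) = 0

v_19(n) is the largest exponent k such that 19^k divides n. Factor out: -31 = -19^0 · 31. (Sign doesn't affect v_p.) So v_19(-31) = 0.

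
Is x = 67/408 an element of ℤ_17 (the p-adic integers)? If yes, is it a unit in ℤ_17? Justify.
x ∉ ℤ_17 (v_17(x) = -1 < 0)

ℤ_17 = {x ∈ ℚ_17 : v_17(x) ≥ 0} and ℤ_17^× = {x ∈ ℤ_17 : v_17(x) = 0}. Here v_17(67/408) = v_17(num) − v_17(den) = -1; compare against these criteria.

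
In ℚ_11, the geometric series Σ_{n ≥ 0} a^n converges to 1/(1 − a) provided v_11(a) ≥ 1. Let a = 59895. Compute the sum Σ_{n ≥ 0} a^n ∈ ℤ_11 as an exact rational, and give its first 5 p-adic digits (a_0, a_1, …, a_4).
Σ a^n = 1/(1 − a) = -1/59894;  first 5 digits = (1, 0, 0, 1, 4)

v_11(a) = 3 ≥ 1, so the series converges in ℤ_11 to 1/(1 − a) = 1/(1 − 59895) = -1/59894. Expand this rational in ℤ_11: compute digits iteratively via d_i = x_i mod 11, x_{i+1} = (x_i − d_i)/11. The first 5 digits are (1, 0, 0, 1, 4).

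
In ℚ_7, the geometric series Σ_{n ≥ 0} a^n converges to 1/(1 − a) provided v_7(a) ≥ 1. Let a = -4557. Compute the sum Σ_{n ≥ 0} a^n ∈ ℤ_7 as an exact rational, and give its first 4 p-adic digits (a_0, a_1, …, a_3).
Σ a^n = 1/(1 − a) = 1/4558;  first 4 digits = (1, 0, 5, 0)

v_7(a) = 2 ≥ 1, so the series converges in ℤ_7 to 1/(1 − a) = 1/(1 − (-4557)) = 1/4558. Expand this rational in ℤ_7: compute digits iteratively via d_i = x_i mod 7, x_{i+1} = (x_i − d_i)/7. The first 4 digits are (1, 0, 5, 0).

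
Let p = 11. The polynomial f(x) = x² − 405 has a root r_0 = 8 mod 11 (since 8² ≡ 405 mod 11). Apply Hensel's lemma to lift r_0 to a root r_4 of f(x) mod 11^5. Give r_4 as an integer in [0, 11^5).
r_4 = 101813 (mod 161051)

Hensel's recurrence: r_{i+1} = r_i − f(r_i)·(f′(r_i))^{-1} mod 11^{i+2}, with f′(x) = 2x. Iterate:
  r_0 = 8 (mod 11)
  r_1 = 52 (mod 121)
  r_2 = 657 (mod 1331)
  r_3 = 13967 (mod 14641)
  r_4 = 101813 (mod 161051)
Final: r_4 = 101813, and one checks f(r_4) ≡ 0 mod 11^5.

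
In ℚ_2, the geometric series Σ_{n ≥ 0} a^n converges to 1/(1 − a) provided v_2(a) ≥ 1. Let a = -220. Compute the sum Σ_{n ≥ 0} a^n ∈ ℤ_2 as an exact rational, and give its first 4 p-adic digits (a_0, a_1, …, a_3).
Σ a^n = 1/(1 − a) = 1/221;  first 4 digits = (1, 0, 1, 0)

v_2(a) = 2 ≥ 1, so the series converges in ℤ_2 to 1/(1 − a) = 1/(1 − (-220)) = 1/221. Expand this rational in ℤ_2: compute digits iteratively via d_i = x_i mod 2, x_{i+1} = (x_i − d_i)/2. The first 4 digits are (1, 0, 1, 0).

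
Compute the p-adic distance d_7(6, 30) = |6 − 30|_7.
d_7(6, 30) = 1

Step 1 — x − y = 6 − 30 = -24. Step 2 — v_7(-24) = 0 (factor: -24 = −(7^0 · 24); the sign does not affect v_p). Step 3 — |x − y|_7 = 7^{0} = 1.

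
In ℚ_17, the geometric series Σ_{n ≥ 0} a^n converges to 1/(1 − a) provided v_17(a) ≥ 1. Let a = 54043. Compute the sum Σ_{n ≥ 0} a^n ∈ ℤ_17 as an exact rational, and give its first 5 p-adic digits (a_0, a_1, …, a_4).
Σ a^n = 1/(1 − a) = -1/54042;  first 5 digits = (1, 0, 0, 11, 0)

v_17(a) = 3 ≥ 1, so the series converges in ℤ_17 to 1/(1 − a) = 1/(1 − 54043) = -1/54042. Expand this rational in ℤ_17: compute digits iteratively via d_i = x_i mod 17, x_{i+1} = (x_i − d_i)/17. The first 5 digits are (1, 0, 0, 11, 0).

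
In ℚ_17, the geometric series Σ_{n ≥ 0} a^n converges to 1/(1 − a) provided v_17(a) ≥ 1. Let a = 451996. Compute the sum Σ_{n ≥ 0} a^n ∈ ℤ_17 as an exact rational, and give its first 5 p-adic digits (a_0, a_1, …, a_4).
Σ a^n = 1/(1 − a) = -1/451995;  first 5 digits = (1, 0, 0, 7, 5)

v_17(a) = 3 ≥ 1, so the series converges in ℤ_17 to 1/(1 − a) = 1/(1 − 451996) = -1/451995. Expand this rational in ℤ_17: compute digits iteratively via d_i = x_i mod 17, x_{i+1} = (x_i − d_i)/17. The first 5 digits are (1, 0, 0, 7, 5).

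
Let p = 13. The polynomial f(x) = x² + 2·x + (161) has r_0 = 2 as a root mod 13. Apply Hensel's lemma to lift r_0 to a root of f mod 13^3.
r_2 = 340 (mod 2197)

Hensel: r_{i+1} = r_i − f(r_i)·(f′(r_i))^{-1} mod 13^{i+2}, f′(x) = 2x + 2. Iterate:
  r_0 = 2 (mod 13)
  r_1 = 2 (mod 169)
  r_2 = 340 (mod 2197)
Final: r = 340 satisfies f(r) ≡ 0 mod 13^3.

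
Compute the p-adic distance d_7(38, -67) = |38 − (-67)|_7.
d_7(38, -67) = 1/7

Step 1 — x − y = 38 − (-67) = 105. Step 2 — v_7(105) = 1 (factor: 105 = (7^1 · 15); the sign does not affect v_p). Step 3 — |x − y|_7 = 7^{-1} = 1/7.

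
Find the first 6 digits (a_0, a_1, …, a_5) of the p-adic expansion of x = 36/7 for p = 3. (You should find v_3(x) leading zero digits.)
(a_0, …, a_5) = (0, 0, 1, 2, 1, 2)

v_3(36/7) = 2, so a_0 = ... = a_1 = 0. Factor out: x = 3^2 · u with u = 4/7 a unit in ℤ_3. Expand u iteratively via a_{v+i} = u_i mod 3, u_{i+1} = (u_i − a_{v+i})/3:
  u_0 = 4/7;  a_2 = 1;  u_1 = (u_0 − 1)/3 = -1/7
  u_1 = -1/7;  a_3 = 2;  u_2 = (u_1 − 2)/3 = -5/7
  u_2 = -5/7;  a_4 = 1;  u_3 = (u_2 − 1)/3 = -4/7
  u_3 = -4/7;  a_5 = 2;  u_4 = (u_3 − 2)/3 = -6/7
Digits: (0, 0, 1, 2, 1, 2).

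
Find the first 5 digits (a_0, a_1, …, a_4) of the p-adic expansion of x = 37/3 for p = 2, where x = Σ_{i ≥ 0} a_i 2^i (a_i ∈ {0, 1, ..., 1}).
(a_0, …, a_4) = (1, 1, 1, 0, 1)

v_2(37/3) = 0 (numerator and denominator both coprime to 2), so x ∈ ℤ_2^×. Compute digits iteratively via a_i = x_i mod 2, x_{i+1} = (x_i − a_i)/2, with x_0 = x:
  x_0 = 37/3;  a_0 = 1;  x_1 = (x_0 − 1)/2 = 17/3
  x_1 = 17/3;  a_1 = 1;  x_2 = (x_1 − 1)/2 = 7/3
  x_2 = 7/3;  a_2 = 1;  x_3 = (x_2 − 1)/2 = 2/3
  x_3 = 2/3;  a_3 = 0;  x_4 = (x_3 − 0)/2 = 1/3
  x_4 = 1/3;  a_4 = 1;  x_5 = (x_4 − 1)/2 = -1/3
Digits: (1, 1, 1, 0, 1).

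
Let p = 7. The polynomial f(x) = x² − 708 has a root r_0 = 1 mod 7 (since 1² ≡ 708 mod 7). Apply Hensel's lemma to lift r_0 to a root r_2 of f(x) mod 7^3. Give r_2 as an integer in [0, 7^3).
r_2 = 85 (mod 343)

Hensel's recurrence: r_{i+1} = r_i − f(r_i)·(f′(r_i))^{-1} mod 7^{i+2}, with f′(x) = 2x. Iterate:
  r_0 = 1 (mod 7)
  r_1 = 36 (mod 49)
  r_2 = 85 (mod 343)
Final: r_2 = 85, and one checks f(r_2) ≡ 0 mod 7^3.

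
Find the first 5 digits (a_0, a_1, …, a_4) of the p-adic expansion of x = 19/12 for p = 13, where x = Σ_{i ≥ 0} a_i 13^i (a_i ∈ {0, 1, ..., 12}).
(a_0, …, a_4) = (7, 5, 5, 5, 5)

v_13(19/12) = 0 (numerator and denominator both coprime to 13), so x ∈ ℤ_13^×. Compute digits iteratively via a_i = x_i mod 13, x_{i+1} = (x_i − a_i)/13, with x_0 = x:
  x_0 = 19/12;  a_0 = 7;  x_1 = (x_0 − 7)/13 = -5/12
  x_1 = -5/12;  a_1 = 5;  x_2 = (x_1 − 5)/13 = -5/12
  x_2 = -5/12;  a_2 = 5;  x_3 = (x_2 − 5)/13 = -5/12
  x_3 = -5/12;  a_3 = 5;  x_4 = (x_3 − 5)/13 = -5/12
  x_4 = -5/12;  a_4 = 5;  x_5 = (x_4 − 5)/13 = -5/12
Digits: (7, 5, 5, 5, 5).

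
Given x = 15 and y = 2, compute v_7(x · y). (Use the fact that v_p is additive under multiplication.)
v_7(30) = 0

v_p(x) = 0 (factor: 15 = 7^0 · 15); v_p(y) = 0 (factor: 2 = 7^0 · 2). Additivity: v_p(xy) = v_p(x) + v_p(y) = 0 + 0 = 0. (Direct check: xy = 30 = 7^0 · (30).)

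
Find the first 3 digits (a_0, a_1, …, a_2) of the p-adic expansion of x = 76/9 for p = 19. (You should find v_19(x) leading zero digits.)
(a_0, …, a_2) = (0, 11, 10)

v_19(76/9) = 1, so a_0 = ... = a_0 = 0. Factor out: x = 19^1 · u with u = 4/9 a unit in ℤ_19. Expand u iteratively via a_{v+i} = u_i mod 19, u_{i+1} = (u_i − a_{v+i})/19:
  u_0 = 4/9;  a_1 = 11;  u_1 = (u_0 − 11)/19 = -5/9
  u_1 = -5/9;  a_2 = 10;  u_2 = (u_1 − 10)/19 = -5/9
Digits: (0, 11, 10).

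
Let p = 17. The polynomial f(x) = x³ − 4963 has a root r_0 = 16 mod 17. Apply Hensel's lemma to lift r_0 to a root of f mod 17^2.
r_1 = 16 (mod 289)

Hensel: r_{i+1} = r_i − f(r_i)/f′(r_i) mod 17^{i+2}, where f′(x) = 3x². Iterate:
  r_0 = 16 (mod 17)
  r_1 = 16 (mod 289)
Final: r = 16 with f(r) ≡ 0 mod 17^2.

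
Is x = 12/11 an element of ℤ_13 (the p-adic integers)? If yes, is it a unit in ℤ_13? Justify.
x ∈ ℤ_13^× (unit); v_13(x) = 0

ℤ_13 = {x ∈ ℚ_13 : v_13(x) ≥ 0} and ℤ_13^× = {x ∈ ℤ_13 : v_13(x) = 0}. Here v_13(12/11) = v_13(num) − v_13(den) = 0; compare against these criteria.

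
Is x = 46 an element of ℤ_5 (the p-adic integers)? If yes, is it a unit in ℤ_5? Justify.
x ∈ ℤ_5^× (unit); v_5(x) = 0

ℤ_5 = {x ∈ ℚ_5 : v_5(x) ≥ 0} and ℤ_5^× = {x ∈ ℤ_5 : v_5(x) = 0}. Here v_5(46) = v_5(num) − v_5(den) = 0; compare against these criteria.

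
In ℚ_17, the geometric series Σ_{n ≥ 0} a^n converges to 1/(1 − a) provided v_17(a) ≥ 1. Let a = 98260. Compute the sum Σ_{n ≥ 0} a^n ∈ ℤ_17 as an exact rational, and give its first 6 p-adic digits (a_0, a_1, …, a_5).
Σ a^n = 1/(1 − a) = -1/98259;  first 6 digits = (1, 0, 0, 3, 1, 0)

v_17(a) = 3 ≥ 1, so the series converges in ℤ_17 to 1/(1 − a) = 1/(1 − 98260) = -1/98259. Expand this rational in ℤ_17: compute digits iteratively via d_i = x_i mod 17, x_{i+1} = (x_i − d_i)/17. The first 6 digits are (1, 0, 0, 3, 1, 0).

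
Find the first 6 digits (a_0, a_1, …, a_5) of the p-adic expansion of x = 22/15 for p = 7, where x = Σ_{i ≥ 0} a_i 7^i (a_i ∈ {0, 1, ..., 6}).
(a_0, …, a_5) = (1, 1, 5, 3, 6, 0)

v_7(22/15) = 0 (numerator and denominator both coprime to 7), so x ∈ ℤ_7^×. Compute digits iteratively via a_i = x_i mod 7, x_{i+1} = (x_i − a_i)/7, with x_0 = x:
  x_0 = 22/15;  a_0 = 1;  x_1 = (x_0 − 1)/7 = 1/15
  x_1 = 1/15;  a_1 = 1;  x_2 = (x_1 − 1)/7 = -2/15
  x_2 = -2/15;  a_2 = 5;  x_3 = (x_2 − 5)/7 = -11/15
  x_3 = -11/15;  a_3 = 3;  x_4 = (x_3 − 3)/7 = -8/15
  x_4 = -8/15;  a_4 = 6;  x_5 = (x_4 − 6)/7 = -14/15
  x_5 = -14/15;  a_5 = 0;  x_6 = (x_5 − 0)/7 = -2/15
Digits: (1, 1, 5, 3, 6, 0).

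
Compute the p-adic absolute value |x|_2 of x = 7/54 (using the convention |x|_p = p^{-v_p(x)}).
|7/54|_2 = 2

Step 1 — compute v_2(x) by factoring powers of 2 out of the numerator and denominator: v_2(7/54) = -1. Step 2 — apply |x|_p = p^{-v_p(x)} = 2^{1} = 2.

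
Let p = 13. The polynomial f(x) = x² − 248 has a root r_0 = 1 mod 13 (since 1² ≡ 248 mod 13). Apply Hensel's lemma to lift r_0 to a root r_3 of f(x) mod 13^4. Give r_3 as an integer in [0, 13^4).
r_3 = 25728 (mod 28561)

Hensel's recurrence: r_{i+1} = r_i − f(r_i)·(f′(r_i))^{-1} mod 13^{i+2}, with f′(x) = 2x. Iterate:
  r_0 = 1 (mod 13)
  r_1 = 40 (mod 169)
  r_2 = 1561 (mod 2197)
  r_3 = 25728 (mod 28561)
Final: r_3 = 25728, and one checks f(r_3) ≡ 0 mod 13^4.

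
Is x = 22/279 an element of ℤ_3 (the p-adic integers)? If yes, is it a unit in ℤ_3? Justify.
x ∉ ℤ_3 (v_3(x) = -2 < 0)

ℤ_3 = {x ∈ ℚ_3 : v_3(x) ≥ 0} and ℤ_3^× = {x ∈ ℤ_3 : v_3(x) = 0}. Here v_3(22/279) = v_3(num) − v_3(den) = -2; compare against these criteria.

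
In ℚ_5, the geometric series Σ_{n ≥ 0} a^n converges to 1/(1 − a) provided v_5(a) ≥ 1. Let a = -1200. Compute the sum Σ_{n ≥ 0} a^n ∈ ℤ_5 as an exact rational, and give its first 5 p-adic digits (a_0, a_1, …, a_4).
Σ a^n = 1/(1 − a) = 1/1201;  first 5 digits = (1, 0, 2, 0, 2)

v_5(a) = 2 ≥ 1, so the series converges in ℤ_5 to 1/(1 − a) = 1/(1 − (-1200)) = 1/1201. Expand this rational in ℤ_5: compute digits iteratively via d_i = x_i mod 5, x_{i+1} = (x_i − d_i)/5. The first 5 digits are (1, 0, 2, 0, 2).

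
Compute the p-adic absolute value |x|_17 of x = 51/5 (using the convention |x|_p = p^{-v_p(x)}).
|51/5|_17 = 1/17

Step 1 — compute v_17(x) by factoring powers of 17 out of the numerator and denominator: v_17(51/5) = 1. Step 2 — apply |x|_p = p^{-v_p(x)} = 17^{-1} = 1/17.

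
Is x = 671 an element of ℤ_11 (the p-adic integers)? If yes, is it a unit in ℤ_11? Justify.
x ∈ ℤ_11 but not a unit; v_11(x) = 1 > 0

ℤ_11 = {x ∈ ℚ_11 : v_11(x) ≥ 0} and ℤ_11^× = {x ∈ ℤ_11 : v_11(x) = 0}. Here v_11(671) = v_11(num) − v_11(den) = 1; compare against these criteria.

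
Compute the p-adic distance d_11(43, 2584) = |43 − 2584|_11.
d_11(43, 2584) = 1/121

Step 1 — x − y = 43 − 2584 = -2541. Step 2 — v_11(-2541) = 2 (factor: -2541 = −(11^2 · 21); the sign does not affect v_p). Step 3 — |x − y|_11 = 11^{-2} = 1/121.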